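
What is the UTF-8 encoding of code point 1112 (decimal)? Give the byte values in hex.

D1 98

U+0458 = 0x458 = 1112 decimal. In range U+0080–U+07FF → 2-byte form: 110xxxxx 10xxxxxx.
Binary (11 bits): 10001011000.
Split 5+6: 10001 | 011000.
Byte 1: 11010001 = 0xD1.
Byte 2: 10011000 = 0x98.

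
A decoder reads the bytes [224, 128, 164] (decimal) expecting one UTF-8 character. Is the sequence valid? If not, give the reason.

invalid (overlong encoding)

Leading byte 0xE0 = 11100000 → 3-byte form.
Continuation bytes all match 10xxxxxx. Payload decodes to 0x24.
But 0x24 < 0x800, the minimum for a 3-byte sequence — this is an overlong encoding.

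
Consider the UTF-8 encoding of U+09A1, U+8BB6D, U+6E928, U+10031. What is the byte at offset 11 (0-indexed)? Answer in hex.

0xF0

U+09A1 → 3-byte form E0 A6 A1 at offsets 0–2.
U+8BB6D → 4-byte form F2 8B AD AD at offsets 3–6.
U+6E928 → 4-byte form F1 AE A4 A8 at offsets 7–10.
U+10031 → 4-byte form F0 90 80 B1 at offsets 11–14.
Offset 11 falls in char 4's range; it's byte 1 of F0 90 80 B1 = 0xF0.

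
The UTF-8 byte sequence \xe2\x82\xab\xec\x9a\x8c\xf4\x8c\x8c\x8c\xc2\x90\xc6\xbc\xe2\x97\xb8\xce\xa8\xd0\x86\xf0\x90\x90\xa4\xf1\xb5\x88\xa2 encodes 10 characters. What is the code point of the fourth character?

U+0090

Offset 0: leading byte 0xE2 = 11100010 → 3-byte char #1 = E2 82 AB.
Offset 3: leading byte 0xEC = 11101100 → 3-byte char #2 = EC 9A 8C.
Offset 6: leading byte 0xF4 = 11110100 → 4-byte char #3 = F4 8C 8C 8C.
Offset 10: leading byte 0xC2 = 11000010 → 2-byte char #4 = C2 90.
Leading byte 0xC2 = 11000010 matches 110xxxxx → 2-byte sequence.
Byte 1: 0xC2 = 11000010, payload 00010 (5 bits).
Byte 2: 0x90 = 10010000 (10xxxxxx ✓), payload 010000.
Concatenate: 00010010000 = 0x90 (11 bits → U+0090).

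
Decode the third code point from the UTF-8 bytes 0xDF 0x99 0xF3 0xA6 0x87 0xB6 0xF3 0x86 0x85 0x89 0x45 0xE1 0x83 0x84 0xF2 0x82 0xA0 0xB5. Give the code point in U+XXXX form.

U+C6149

Offset 0: leading byte 0xDF = 11011111 → 2-byte char #1 = DF 99.
Offset 2: leading byte 0xF3 = 11110011 → 4-byte char #2 = F3 A6 87 B6.
Offset 6: leading byte 0xF3 = 11110011 → 4-byte char #3 = F3 86 85 89.
Leading byte 0xF3 = 11110011 matches 11110xxx → 4-byte sequence.
Byte 1: 0xF3 = 11110011, payload 011 (3 bits).
Byte 2: 0x86 = 10000110 (10xxxxxx ✓), payload 000110.
Byte 3: 0x85 = 10000101 (10xxxxxx ✓), payload 000101.
Byte 4: 0x89 = 10001001 (10xxxxxx ✓), payload 001001.
Concatenate: 011000110000101001001 = 0xC6149 (21 bits → U+C6149).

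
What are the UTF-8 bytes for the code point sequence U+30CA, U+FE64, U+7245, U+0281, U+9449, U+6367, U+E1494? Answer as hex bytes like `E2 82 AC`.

U+30CA: 3-byte form → E3 83 8A.
U+FE64: 3-byte form → EF B9 A4.
U+7245: 3-byte form → E7 89 85.
U+0281: 2-byte form → CA 81.
U+9449: 3-byte form → E9 91 89.
U+6367: 3-byte form → E6 8D A7.
U+E1494: 4-byte form → F3 A1 92 94.
Concatenated (21 bytes): E3 83 8A EF B9 A4 E7 89 85 CA 81 E9 91 89 E6 8D A7 F3 A1 92 94.

E3 83 8A EF B9 A4 E7 89 85 CA 81 E9 91 89 E6 8D A7 F3 A1 92 94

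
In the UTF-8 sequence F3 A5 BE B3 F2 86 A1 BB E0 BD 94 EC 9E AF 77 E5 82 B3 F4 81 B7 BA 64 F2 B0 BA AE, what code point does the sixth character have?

U+50B3

Offset 0: leading byte 0xF3 = 11110011 → 4-byte char #1 = F3 A5 BE B3.
Offset 4: leading byte 0xF2 = 11110010 → 4-byte char #2 = F2 86 A1 BB.
Offset 8: leading byte 0xE0 = 11100000 → 3-byte char #3 = E0 BD 94.
Offset 11: leading byte 0xEC = 11101100 → 3-byte char #4 = EC 9E AF.
Offset 14: leading byte 0x77 = 01110111 → 1-byte char #5 = 77.
Offset 15: leading byte 0xE5 = 11100101 → 3-byte char #6 = E5 82 B3.
Leading byte 0xE5 = 11100101 matches 1110xxxx → 3-byte sequence.
Byte 1: 0xE5 = 11100101, payload 0101 (4 bits).
Byte 2: 0x82 = 10000010 (10xxxxxx ✓), payload 000010.
Byte 3: 0xB3 = 10110011 (10xxxxxx ✓), payload 110011.
Concatenate: 0101000010110011 = 0x50B3 (16 bits → U+50B3).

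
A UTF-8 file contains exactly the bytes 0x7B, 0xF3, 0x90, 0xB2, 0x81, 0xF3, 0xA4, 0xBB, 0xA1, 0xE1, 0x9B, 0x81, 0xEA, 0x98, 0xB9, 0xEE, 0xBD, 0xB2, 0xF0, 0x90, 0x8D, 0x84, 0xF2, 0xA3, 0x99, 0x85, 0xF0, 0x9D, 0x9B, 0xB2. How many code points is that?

Byte at offset 0: 0x7B = 01111011 → 1-byte char (#1). Advance 1.
Byte at offset 1: 0xF3 = 11110011 → 4-byte char (#2). Advance 4.
Byte at offset 5: 0xF3 = 11110011 → 4-byte char (#3). Advance 4.
Byte at offset 9: 0xE1 = 11100001 → 3-byte char (#4). Advance 3.
Byte at offset 12: 0xEA = 11101010 → 3-byte char (#5). Advance 3.
Byte at offset 15: 0xEE = 11101110 → 3-byte char (#6). Advance 3.
Byte at offset 18: 0xF0 = 11110000 → 4-byte char (#7). Advance 4.
Byte at offset 22: 0xF2 = 11110010 → 4-byte char (#8). Advance 4.
Byte at offset 26: 0xF0 = 11110000 → 4-byte char (#9). Advance 4.
Reached end at offset 30 after 9 code points.

9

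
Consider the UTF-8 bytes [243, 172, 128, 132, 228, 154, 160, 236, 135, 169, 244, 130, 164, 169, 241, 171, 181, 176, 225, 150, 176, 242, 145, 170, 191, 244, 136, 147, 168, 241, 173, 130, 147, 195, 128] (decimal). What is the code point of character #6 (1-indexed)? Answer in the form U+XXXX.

U+15B0

Offset 0: leading byte 0xF3 = 11110011 → 4-byte char #1 = F3 AC 80 84.
Offset 4: leading byte 0xE4 = 11100100 → 3-byte char #2 = E4 9A A0.
Offset 7: leading byte 0xEC = 11101100 → 3-byte char #3 = EC 87 A9.
Offset 10: leading byte 0xF4 = 11110100 → 4-byte char #4 = F4 82 A4 A9.
Offset 14: leading byte 0xF1 = 11110001 → 4-byte char #5 = F1 AB B5 B0.
Offset 18: leading byte 0xE1 = 11100001 → 3-byte char #6 = E1 96 B0.
Leading byte 0xE1 = 11100001 matches 1110xxxx → 3-byte sequence.
Byte 1: 0xE1 = 11100001, payload 0001 (4 bits).
Byte 2: 0x96 = 10010110 (10xxxxxx ✓), payload 010110.
Byte 3: 0xB0 = 10110000 (10xxxxxx ✓), payload 110000.
Concatenate: 0001010110110000 = 0x15B0 (16 bits → U+15B0).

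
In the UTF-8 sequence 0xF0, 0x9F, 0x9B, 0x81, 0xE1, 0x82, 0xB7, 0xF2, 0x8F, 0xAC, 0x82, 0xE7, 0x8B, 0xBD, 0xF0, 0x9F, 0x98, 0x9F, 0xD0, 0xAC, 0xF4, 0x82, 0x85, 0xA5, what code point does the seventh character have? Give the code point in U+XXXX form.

Offset 0: leading byte 0xF0 = 11110000 → 4-byte char #1 = F0 9F 9B 81.
Offset 4: leading byte 0xE1 = 11100001 → 3-byte char #2 = E1 82 B7.
Offset 7: leading byte 0xF2 = 11110010 → 4-byte char #3 = F2 8F AC 82.
Offset 11: leading byte 0xE7 = 11100111 → 3-byte char #4 = E7 8B BD.
Offset 14: leading byte 0xF0 = 11110000 → 4-byte char #5 = F0 9F 98 9F.
Offset 18: leading byte 0xD0 = 11010000 → 2-byte char #6 = D0 AC.
Offset 20: leading byte 0xF4 = 11110100 → 4-byte char #7 = F4 82 85 A5.
Leading byte 0xF4 = 11110100 matches 11110xxx → 4-byte sequence.
Byte 1: 0xF4 = 11110100, payload 100 (3 bits).
Byte 2: 0x82 = 10000010 (10xxxxxx ✓), payload 000010.
Byte 3: 0x85 = 10000101 (10xxxxxx ✓), payload 000101.
Byte 4: 0xA5 = 10100101 (10xxxxxx ✓), payload 100101.
Concatenate: 100000010000101100101 = 0x102165 (21 bits → U+102165).

U+102165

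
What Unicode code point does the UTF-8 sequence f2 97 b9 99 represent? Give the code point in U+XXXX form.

Leading byte 0xF2 = 11110010 matches 11110xxx → 4-byte sequence.
Byte 1: 0xF2 = 11110010, payload 010 (3 bits).
Byte 2: 0x97 = 10010111 (10xxxxxx ✓), payload 010111.
Byte 3: 0xB9 = 10111001 (10xxxxxx ✓), payload 111001.
Byte 4: 0x99 = 10011001 (10xxxxxx ✓), payload 011001.
Concatenate: 010010111111001011001 = 0x97E59 (21 bits → U+97E59).

U+97E59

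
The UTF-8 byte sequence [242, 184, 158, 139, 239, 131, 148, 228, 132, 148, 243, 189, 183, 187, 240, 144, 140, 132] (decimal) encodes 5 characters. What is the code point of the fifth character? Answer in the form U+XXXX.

U+10304

Offset 0: leading byte 0xF2 = 11110010 → 4-byte char #1 = F2 B8 9E 8B.
Offset 4: leading byte 0xEF = 11101111 → 3-byte char #2 = EF 83 94.
Offset 7: leading byte 0xE4 = 11100100 → 3-byte char #3 = E4 84 94.
Offset 10: leading byte 0xF3 = 11110011 → 4-byte char #4 = F3 BD B7 BB.
Offset 14: leading byte 0xF0 = 11110000 → 4-byte char #5 = F0 90 8C 84.
Leading byte 0xF0 = 11110000 matches 11110xxx → 4-byte sequence.
Byte 1: 0xF0 = 11110000, payload 000 (3 bits).
Byte 2: 0x90 = 10010000 (10xxxxxx ✓), payload 010000.
Byte 3: 0x8C = 10001100 (10xxxxxx ✓), payload 001100.
Byte 4: 0x84 = 10000100 (10xxxxxx ✓), payload 000100.
Concatenate: 000010000001100000100 = 0x10304 (21 bits → U+10304).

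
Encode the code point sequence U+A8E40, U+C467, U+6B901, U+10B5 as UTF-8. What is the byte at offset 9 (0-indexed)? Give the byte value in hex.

U+A8E40 → 4-byte form F2 A8 B9 80 at offsets 0–3.
U+C467 → 3-byte form EC 91 A7 at offsets 4–6.
U+6B901 → 4-byte form F1 AB A4 81 at offsets 7–10.
Offset 9 falls in char 3's range; it's byte 3 of F1 AB A4 81 = 0xA4.

0xA4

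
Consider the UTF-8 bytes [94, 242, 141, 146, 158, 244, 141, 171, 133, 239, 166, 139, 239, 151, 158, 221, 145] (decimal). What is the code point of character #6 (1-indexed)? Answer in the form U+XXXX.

U+0751

Offset 0: leading byte 0x5E = 01011110 → 1-byte char #1 = 5E.
Offset 1: leading byte 0xF2 = 11110010 → 4-byte char #2 = F2 8D 92 9E.
Offset 5: leading byte 0xF4 = 11110100 → 4-byte char #3 = F4 8D AB 85.
Offset 9: leading byte 0xEF = 11101111 → 3-byte char #4 = EF A6 8B.
Offset 12: leading byte 0xEF = 11101111 → 3-byte char #5 = EF 97 9E.
Offset 15: leading byte 0xDD = 11011101 → 2-byte char #6 = DD 91.
Leading byte 0xDD = 11011101 matches 110xxxxx → 2-byte sequence.
Byte 1: 0xDD = 11011101, payload 11101 (5 bits).
Byte 2: 0x91 = 10010001 (10xxxxxx ✓), payload 010001.
Concatenate: 11101010001 = 0x751 (11 bits → U+0751).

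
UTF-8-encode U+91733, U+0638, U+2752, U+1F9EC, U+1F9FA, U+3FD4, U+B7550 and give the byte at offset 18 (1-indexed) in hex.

0xE3

1-indexed offset 18 is 0-indexed offset 17.
U+91733 → 4-byte form F2 91 9C B3 at offsets 0–3.
U+0638 → 2-byte form D8 B8 at offsets 4–5.
U+2752 → 3-byte form E2 9D 92 at offsets 6–8.
U+1F9EC → 4-byte form F0 9F A7 AC at offsets 9–12.
U+1F9FA → 4-byte form F0 9F A7 BA at offsets 13–16.
U+3FD4 → 3-byte form E3 BF 94 at offsets 17–19.
Offset 17 falls in char 6's range; it's byte 1 of E3 BF 94 = 0xE3.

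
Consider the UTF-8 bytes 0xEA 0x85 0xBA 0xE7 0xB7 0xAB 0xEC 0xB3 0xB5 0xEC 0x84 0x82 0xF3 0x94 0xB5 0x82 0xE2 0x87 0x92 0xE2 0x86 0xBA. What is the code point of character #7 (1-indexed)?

U+21BA

Offset 0: leading byte 0xEA = 11101010 → 3-byte char #1 = EA 85 BA.
Offset 3: leading byte 0xE7 = 11100111 → 3-byte char #2 = E7 B7 AB.
Offset 6: leading byte 0xEC = 11101100 → 3-byte char #3 = EC B3 B5.
Offset 9: leading byte 0xEC = 11101100 → 3-byte char #4 = EC 84 82.
Offset 12: leading byte 0xF3 = 11110011 → 4-byte char #5 = F3 94 B5 82.
Offset 16: leading byte 0xE2 = 11100010 → 3-byte char #6 = E2 87 92.
Offset 19: leading byte 0xE2 = 11100010 → 3-byte char #7 = E2 86 BA.
Leading byte 0xE2 = 11100010 matches 1110xxxx → 3-byte sequence.
Byte 1: 0xE2 = 11100010, payload 0010 (4 bits).
Byte 2: 0x86 = 10000110 (10xxxxxx ✓), payload 000110.
Byte 3: 0xBA = 10111010 (10xxxxxx ✓), payload 111010.
Concatenate: 0010000110111010 = 0x21BA (16 bits → U+21BA).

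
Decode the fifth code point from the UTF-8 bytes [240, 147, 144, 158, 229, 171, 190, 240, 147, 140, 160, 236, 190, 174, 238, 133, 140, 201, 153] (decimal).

Offset 0: leading byte 0xF0 = 11110000 → 4-byte char #1 = F0 93 90 9E.
Offset 4: leading byte 0xE5 = 11100101 → 3-byte char #2 = E5 AB BE.
Offset 7: leading byte 0xF0 = 11110000 → 4-byte char #3 = F0 93 8C A0.
Offset 11: leading byte 0xEC = 11101100 → 3-byte char #4 = EC BE AE.
Offset 14: leading byte 0xEE = 11101110 → 3-byte char #5 = EE 85 8C.
Leading byte 0xEE = 11101110 matches 1110xxxx → 3-byte sequence.
Byte 1: 0xEE = 11101110, payload 1110 (4 bits).
Byte 2: 0x85 = 10000101 (10xxxxxx ✓), payload 000101.
Byte 3: 0x8C = 10001100 (10xxxxxx ✓), payload 001100.
Concatenate: 1110000101001100 = 0xE14C (16 bits → U+E14C).

U+E14C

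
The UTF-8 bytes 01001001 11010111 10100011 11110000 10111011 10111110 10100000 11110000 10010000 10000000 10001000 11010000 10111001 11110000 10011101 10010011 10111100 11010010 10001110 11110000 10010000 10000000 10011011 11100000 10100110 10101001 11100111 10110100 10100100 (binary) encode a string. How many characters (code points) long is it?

Byte at offset 0: 0x49 = 01001001 → 1-byte char (#1). Advance 1.
Byte at offset 1: 0xD7 = 11010111 → 2-byte char (#2). Advance 2.
Byte at offset 3: 0xF0 = 11110000 → 4-byte char (#3). Advance 4.
Byte at offset 7: 0xF0 = 11110000 → 4-byte char (#4). Advance 4.
Byte at offset 11: 0xD0 = 11010000 → 2-byte char (#5). Advance 2.
Byte at offset 13: 0xF0 = 11110000 → 4-byte char (#6). Advance 4.
Byte at offset 17: 0xD2 = 11010010 → 2-byte char (#7). Advance 2.
Byte at offset 19: 0xF0 = 11110000 → 4-byte char (#8). Advance 4.
Byte at offset 23: 0xE0 = 11100000 → 3-byte char (#9). Advance 3.
Byte at offset 26: 0xE7 = 11100111 → 3-byte char (#10). Advance 3.
Reached end at offset 29 after 10 code points.

10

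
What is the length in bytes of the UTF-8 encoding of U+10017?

4

U+10017 = 0x10017. UTF-8 uses 1 byte below 0x80, 2 below 0x800, 3 below 0x10000, 4 up to 0x10FFFF. 0x10017 is in U+10000–U+10FFFF → 4 bytes.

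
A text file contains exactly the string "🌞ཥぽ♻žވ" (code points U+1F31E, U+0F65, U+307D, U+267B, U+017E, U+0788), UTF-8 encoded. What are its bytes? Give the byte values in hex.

F0 9F 8C 9E E0 BD A5 E3 81 BD E2 99 BB C5 BE DE 88

U+1F31E: 4-byte form → F0 9F 8C 9E.
U+0F65: 3-byte form → E0 BD A5.
U+307D: 3-byte form → E3 81 BD.
U+267B: 3-byte form → E2 99 BB.
U+017E: 2-byte form → C5 BE.
U+0788: 2-byte form → DE 88.
Concatenated (17 bytes): F0 9F 8C 9E E0 BD A5 E3 81 BD E2 99 BB C5 BE DE 88.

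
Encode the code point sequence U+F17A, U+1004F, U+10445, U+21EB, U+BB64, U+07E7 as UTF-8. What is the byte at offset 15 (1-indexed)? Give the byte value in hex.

0xEB

1-indexed offset 15 is 0-indexed offset 14.
U+F17A → 3-byte form EF 85 BA at offsets 0–2.
U+1004F → 4-byte form F0 90 81 8F at offsets 3–6.
U+10445 → 4-byte form F0 90 91 85 at offsets 7–10.
U+21EB → 3-byte form E2 87 AB at offsets 11–13.
U+BB64 → 3-byte form EB AD A4 at offsets 14–16.
Offset 14 falls in char 5's range; it's byte 1 of EB AD A4 = 0xEB.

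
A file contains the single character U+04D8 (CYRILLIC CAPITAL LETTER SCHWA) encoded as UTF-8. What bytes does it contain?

D3 98

U+04D8 = 0x4D8 = 1240 decimal. In range U+0080–U+07FF → 2-byte form: 110xxxxx 10xxxxxx.
Binary (11 bits): 10011011000.
Split 5+6: 10011 | 011000.
Byte 1: 11010011 = 0xD3.
Byte 2: 10011000 = 0x98.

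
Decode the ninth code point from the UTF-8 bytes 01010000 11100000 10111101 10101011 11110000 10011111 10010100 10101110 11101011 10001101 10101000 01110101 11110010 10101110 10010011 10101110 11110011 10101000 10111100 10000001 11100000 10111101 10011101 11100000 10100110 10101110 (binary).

U+09AE

Offset 0: leading byte 0x50 = 01010000 → 1-byte char #1 = 50.
Offset 1: leading byte 0xE0 = 11100000 → 3-byte char #2 = E0 BD AB.
Offset 4: leading byte 0xF0 = 11110000 → 4-byte char #3 = F0 9F 94 AE.
Offset 8: leading byte 0xEB = 11101011 → 3-byte char #4 = EB 8D A8.
Offset 11: leading byte 0x75 = 01110101 → 1-byte char #5 = 75.
Offset 12: leading byte 0xF2 = 11110010 → 4-byte char #6 = F2 AE 93 AE.
Offset 16: leading byte 0xF3 = 11110011 → 4-byte char #7 = F3 A8 BC 81.
Offset 20: leading byte 0xE0 = 11100000 → 3-byte char #8 = E0 BD 9D.
Offset 23: leading byte 0xE0 = 11100000 → 3-byte char #9 = E0 A6 AE.
Leading byte 0xE0 = 11100000 matches 1110xxxx → 3-byte sequence.
Byte 1: 0xE0 = 11100000, payload 0000 (4 bits).
Byte 2: 0xA6 = 10100110 (10xxxxxx ✓), payload 100110.
Byte 3: 0xAE = 10101110 (10xxxxxx ✓), payload 101110.
Concatenate: 0000100110101110 = 0x9AE (16 bits → U+09AE).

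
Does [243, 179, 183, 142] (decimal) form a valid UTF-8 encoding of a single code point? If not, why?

Leading byte 0xF3 = 11110011 → 4-byte form.
Continuation bytes 0xB3=10110011, 0xB7=10110111, 0x8E=10001110 all match 10xxxxxx.
Decoded value 0xF3DCE is ≥ 0x10000 (shortest form) and not a surrogate.

valid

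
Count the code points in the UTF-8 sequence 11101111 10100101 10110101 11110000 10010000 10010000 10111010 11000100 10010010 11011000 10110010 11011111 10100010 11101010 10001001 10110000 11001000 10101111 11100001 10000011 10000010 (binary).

8

Byte at offset 0: 0xEF = 11101111 → 3-byte char (#1). Advance 3.
Byte at offset 3: 0xF0 = 11110000 → 4-byte char (#2). Advance 4.
Byte at offset 7: 0xC4 = 11000100 → 2-byte char (#3). Advance 2.
Byte at offset 9: 0xD8 = 11011000 → 2-byte char (#4). Advance 2.
Byte at offset 11: 0xDF = 11011111 → 2-byte char (#5). Advance 2.
Byte at offset 13: 0xEA = 11101010 → 3-byte char (#6). Advance 3.
Byte at offset 16: 0xC8 = 11001000 → 2-byte char (#7). Advance 2.
Byte at offset 18: 0xE1 = 11100001 → 3-byte char (#8). Advance 3.
Reached end at offset 21 after 8 code points.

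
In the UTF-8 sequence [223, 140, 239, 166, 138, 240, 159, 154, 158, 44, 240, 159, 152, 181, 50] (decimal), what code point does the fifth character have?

U+1F635

Offset 0: leading byte 0xDF = 11011111 → 2-byte char #1 = DF 8C.
Offset 2: leading byte 0xEF = 11101111 → 3-byte char #2 = EF A6 8A.
Offset 5: leading byte 0xF0 = 11110000 → 4-byte char #3 = F0 9F 9A 9E.
Offset 9: leading byte 0x2C = 00101100 → 1-byte char #4 = 2C.
Offset 10: leading byte 0xF0 = 11110000 → 4-byte char #5 = F0 9F 98 B5.
Leading byte 0xF0 = 11110000 matches 11110xxx → 4-byte sequence.
Byte 1: 0xF0 = 11110000, payload 000 (3 bits).
Byte 2: 0x9F = 10011111 (10xxxxxx ✓), payload 011111.
Byte 3: 0x98 = 10011000 (10xxxxxx ✓), payload 011000.
Byte 4: 0xB5 = 10110101 (10xxxxxx ✓), payload 110101.
Concatenate: 000011111011000110101 = 0x1F635 (21 bits → U+1F635).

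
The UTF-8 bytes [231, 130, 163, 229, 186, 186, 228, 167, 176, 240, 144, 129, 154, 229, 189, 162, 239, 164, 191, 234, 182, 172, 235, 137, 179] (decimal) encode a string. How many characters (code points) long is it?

Byte at offset 0: 0xE7 = 11100111 → 3-byte char (#1). Advance 3.
Byte at offset 3: 0xE5 = 11100101 → 3-byte char (#2). Advance 3.
Byte at offset 6: 0xE4 = 11100100 → 3-byte char (#3). Advance 3.
Byte at offset 9: 0xF0 = 11110000 → 4-byte char (#4). Advance 4.
Byte at offset 13: 0xE5 = 11100101 → 3-byte char (#5). Advance 3.
Byte at offset 16: 0xEF = 11101111 → 3-byte char (#6). Advance 3.
Byte at offset 19: 0xEA = 11101010 → 3-byte char (#7). Advance 3.
Byte at offset 22: 0xEB = 11101011 → 3-byte char (#8). Advance 3.
Reached end at offset 25 after 8 code points.

8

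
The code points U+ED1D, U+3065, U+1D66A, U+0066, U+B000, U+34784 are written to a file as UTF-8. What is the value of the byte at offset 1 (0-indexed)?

0xB4

U+ED1D → 3-byte form EE B4 9D at offsets 0–2.
Offset 1 falls in char 1's range; it's byte 2 of EE B4 9D = 0xB4.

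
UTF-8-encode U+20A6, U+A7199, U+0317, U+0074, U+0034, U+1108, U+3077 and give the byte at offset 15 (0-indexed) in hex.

U+20A6 → 3-byte form E2 82 A6 at offsets 0–2.
U+A7199 → 4-byte form F2 A7 86 99 at offsets 3–6.
U+0317 → 2-byte form CC 97 at offsets 7–8.
U+0074 → 1-byte form 74 at offsets 9–9.
U+0034 → 1-byte form 34 at offsets 10–10.
U+1108 → 3-byte form E1 84 88 at offsets 11–13.
U+3077 → 3-byte form E3 81 B7 at offsets 14–16.
Offset 15 falls in char 7's range; it's byte 2 of E3 81 B7 = 0x81.

0x81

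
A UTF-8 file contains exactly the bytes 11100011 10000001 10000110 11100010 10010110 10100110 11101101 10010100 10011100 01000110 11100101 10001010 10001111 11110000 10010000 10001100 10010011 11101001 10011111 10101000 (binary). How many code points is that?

Byte at offset 0: 0xE3 = 11100011 → 3-byte char (#1). Advance 3.
Byte at offset 3: 0xE2 = 11100010 → 3-byte char (#2). Advance 3.
Byte at offset 6: 0xED = 11101101 → 3-byte char (#3). Advance 3.
Byte at offset 9: 0x46 = 01000110 → 1-byte char (#4). Advance 1.
Byte at offset 10: 0xE5 = 11100101 → 3-byte char (#5). Advance 3.
Byte at offset 13: 0xF0 = 11110000 → 4-byte char (#6). Advance 4.
Byte at offset 17: 0xE9 = 11101001 → 3-byte char (#7). Advance 3.
Reached end at offset 20 after 7 code points.

7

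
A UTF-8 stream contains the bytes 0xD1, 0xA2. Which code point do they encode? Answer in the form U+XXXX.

U+0462

Leading byte 0xD1 = 11010001 matches 110xxxxx → 2-byte sequence.
Byte 1: 0xD1 = 11010001, payload 10001 (5 bits).
Byte 2: 0xA2 = 10100010 (10xxxxxx ✓), payload 100010.
Concatenate: 10001100010 = 0x462 (11 bits → U+0462).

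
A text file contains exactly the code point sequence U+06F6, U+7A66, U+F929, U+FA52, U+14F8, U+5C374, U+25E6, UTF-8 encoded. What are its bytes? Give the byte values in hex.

DB B6 E7 A9 A6 EF A4 A9 EF A9 92 E1 93 B8 F1 9C 8D B4 E2 97 A6

U+06F6: 2-byte form → DB B6.
U+7A66: 3-byte form → E7 A9 A6.
U+F929: 3-byte form → EF A4 A9.
U+FA52: 3-byte form → EF A9 92.
U+14F8: 3-byte form → E1 93 B8.
U+5C374: 4-byte form → F1 9C 8D B4.
U+25E6: 3-byte form → E2 97 A6.
Concatenated (21 bytes): DB B6 E7 A9 A6 EF A4 A9 EF A9 92 E1 93 B8 F1 9C 8D B4 E2 97 A6.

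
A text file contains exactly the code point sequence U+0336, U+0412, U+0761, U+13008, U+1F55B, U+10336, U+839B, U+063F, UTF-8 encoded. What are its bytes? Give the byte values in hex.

U+0336: 2-byte form → CC B6.
U+0412: 2-byte form → D0 92.
U+0761: 2-byte form → DD A1.
U+13008: 4-byte form → F0 93 80 88.
U+1F55B: 4-byte form → F0 9F 95 9B.
U+10336: 4-byte form → F0 90 8C B6.
U+839B: 3-byte form → E8 8E 9B.
U+063F: 2-byte form → D8 BF.
Concatenated (23 bytes): CC B6 D0 92 DD A1 F0 93 80 88 F0 9F 95 9B F0 90 8C B6 E8 8E 9B D8 BF.

CC B6 D0 92 DD A1 F0 93 80 88 F0 9F 95 9B F0 90 8C B6 E8 8E 9B D8 BF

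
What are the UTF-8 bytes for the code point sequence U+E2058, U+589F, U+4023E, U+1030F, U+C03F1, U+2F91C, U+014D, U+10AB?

F3 A2 81 98 E5 A2 9F F1 80 88 BE F0 90 8C 8F F3 80 8F B1 F0 AF A4 9C C5 8D E1 82 AB

U+E2058: 4-byte form → F3 A2 81 98.
U+589F: 3-byte form → E5 A2 9F.
U+4023E: 4-byte form → F1 80 88 BE.
U+1030F: 4-byte form → F0 90 8C 8F.
U+C03F1: 4-byte form → F3 80 8F B1.
U+2F91C: 4-byte form → F0 AF A4 9C.
U+014D: 2-byte form → C5 8D.
U+10AB: 3-byte form → E1 82 AB.
Concatenated (28 bytes): F3 A2 81 98 E5 A2 9F F1 80 88 BE F0 90 8C 8F F3 80 8F B1 F0 AF A4 9C C5 8D E1 82 AB.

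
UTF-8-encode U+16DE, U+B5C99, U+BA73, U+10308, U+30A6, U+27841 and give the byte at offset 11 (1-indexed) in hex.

1-indexed offset 11 is 0-indexed offset 10.
U+16DE → 3-byte form E1 9B 9E at offsets 0–2.
U+B5C99 → 4-byte form F2 B5 B2 99 at offsets 3–6.
U+BA73 → 3-byte form EB A9 B3 at offsets 7–9.
U+10308 → 4-byte form F0 90 8C 88 at offsets 10–13.
Offset 10 falls in char 4's range; it's byte 1 of F0 90 8C 88 = 0xF0.

0xF0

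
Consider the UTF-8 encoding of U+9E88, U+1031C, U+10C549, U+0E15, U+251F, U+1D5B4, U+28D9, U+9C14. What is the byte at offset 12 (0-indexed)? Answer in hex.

U+9E88 → 3-byte form E9 BA 88 at offsets 0–2.
U+1031C → 4-byte form F0 90 8C 9C at offsets 3–6.
U+10C549 → 4-byte form F4 8C 95 89 at offsets 7–10.
U+0E15 → 3-byte form E0 B8 95 at offsets 11–13.
Offset 12 falls in char 4's range; it's byte 2 of E0 B8 95 = 0xB8.

0xB8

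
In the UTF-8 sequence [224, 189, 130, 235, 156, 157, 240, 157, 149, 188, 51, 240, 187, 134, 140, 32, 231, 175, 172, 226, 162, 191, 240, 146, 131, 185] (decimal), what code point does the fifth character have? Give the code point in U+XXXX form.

Offset 0: leading byte 0xE0 = 11100000 → 3-byte char #1 = E0 BD 82.
Offset 3: leading byte 0xEB = 11101011 → 3-byte char #2 = EB 9C 9D.
Offset 6: leading byte 0xF0 = 11110000 → 4-byte char #3 = F0 9D 95 BC.
Offset 10: leading byte 0x33 = 00110011 → 1-byte char #4 = 33.
Offset 11: leading byte 0xF0 = 11110000 → 4-byte char #5 = F0 BB 86 8C.
Leading byte 0xF0 = 11110000 matches 11110xxx → 4-byte sequence.
Byte 1: 0xF0 = 11110000, payload 000 (3 bits).
Byte 2: 0xBB = 10111011 (10xxxxxx ✓), payload 111011.
Byte 3: 0x86 = 10000110 (10xxxxxx ✓), payload 000110.
Byte 4: 0x8C = 10001100 (10xxxxxx ✓), payload 001100.
Concatenate: 000111011000110001100 = 0x3B18C (21 bits → U+3B18C).

U+3B18C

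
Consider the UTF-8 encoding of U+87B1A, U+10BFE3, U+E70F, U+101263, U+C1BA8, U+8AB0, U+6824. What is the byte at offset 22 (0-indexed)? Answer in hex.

U+87B1A → 4-byte form F2 87 AC 9A at offsets 0–3.
U+10BFE3 → 4-byte form F4 8B BF A3 at offsets 4–7.
U+E70F → 3-byte form EE 9C 8F at offsets 8–10.
U+101263 → 4-byte form F4 81 89 A3 at offsets 11–14.
U+C1BA8 → 4-byte form F3 81 AE A8 at offsets 15–18.
U+8AB0 → 3-byte form E8 AA B0 at offsets 19–21.
U+6824 → 3-byte form E6 A0 A4 at offsets 22–24.
Offset 22 falls in char 7's range; it's byte 1 of E6 A0 A4 = 0xE6.

0xE6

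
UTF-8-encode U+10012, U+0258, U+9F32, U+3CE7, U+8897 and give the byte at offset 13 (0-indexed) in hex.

U+10012 → 4-byte form F0 90 80 92 at offsets 0–3.
U+0258 → 2-byte form C9 98 at offsets 4–5.
U+9F32 → 3-byte form E9 BC B2 at offsets 6–8.
U+3CE7 → 3-byte form E3 B3 A7 at offsets 9–11.
U+8897 → 3-byte form E8 A2 97 at offsets 12–14.
Offset 13 falls in char 5's range; it's byte 2 of E8 A2 97 = 0xA2.

0xA2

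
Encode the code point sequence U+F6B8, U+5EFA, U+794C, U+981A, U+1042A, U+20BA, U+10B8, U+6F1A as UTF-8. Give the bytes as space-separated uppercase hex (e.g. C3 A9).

EF 9A B8 E5 BB BA E7 A5 8C E9 A0 9A F0 90 90 AA E2 82 BA E1 82 B8 E6 BC 9A

U+F6B8: 3-byte form → EF 9A B8.
U+5EFA: 3-byte form → E5 BB BA.
U+794C: 3-byte form → E7 A5 8C.
U+981A: 3-byte form → E9 A0 9A.
U+1042A: 4-byte form → F0 90 90 AA.
U+20BA: 3-byte form → E2 82 BA.
U+10B8: 3-byte form → E1 82 B8.
U+6F1A: 3-byte form → E6 BC 9A.
Concatenated (25 bytes): EF 9A B8 E5 BB BA E7 A5 8C E9 A0 9A F0 90 90 AA E2 82 BA E1 82 B8 E6 BC 9A.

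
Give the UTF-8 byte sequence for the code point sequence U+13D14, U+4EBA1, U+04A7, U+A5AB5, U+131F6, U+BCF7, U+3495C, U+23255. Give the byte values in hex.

U+13D14: 4-byte form → F0 93 B4 94.
U+4EBA1: 4-byte form → F1 8E AE A1.
U+04A7: 2-byte form → D2 A7.
U+A5AB5: 4-byte form → F2 A5 AA B5.
U+131F6: 4-byte form → F0 93 87 B6.
U+BCF7: 3-byte form → EB B3 B7.
U+3495C: 4-byte form → F0 B4 A5 9C.
U+23255: 4-byte form → F0 A3 89 95.
Concatenated (29 bytes): F0 93 B4 94 F1 8E AE A1 D2 A7 F2 A5 AA B5 F0 93 87 B6 EB B3 B7 F0 B4 A5 9C F0 A3 89 95.

F0 93 B4 94 F1 8E AE A1 D2 A7 F2 A5 AA B5 F0 93 87 B6 EB B3 B7 F0 B4 A5 9C F0 A3 89 95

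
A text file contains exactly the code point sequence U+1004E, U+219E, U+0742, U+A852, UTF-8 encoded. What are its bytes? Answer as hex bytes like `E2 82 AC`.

F0 90 81 8E E2 86 9E DD 82 EA A1 92

U+1004E: 4-byte form → F0 90 81 8E.
U+219E: 3-byte form → E2 86 9E.
U+0742: 2-byte form → DD 82.
U+A852: 3-byte form → EA A1 92.
Concatenated (12 bytes): F0 90 81 8E E2 86 9E DD 82 EA A1 92.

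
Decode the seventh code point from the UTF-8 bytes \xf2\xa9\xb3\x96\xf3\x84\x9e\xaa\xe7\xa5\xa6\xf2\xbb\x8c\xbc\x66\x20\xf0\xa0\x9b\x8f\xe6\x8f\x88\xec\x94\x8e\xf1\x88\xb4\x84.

Offset 0: leading byte 0xF2 = 11110010 → 4-byte char #1 = F2 A9 B3 96.
Offset 4: leading byte 0xF3 = 11110011 → 4-byte char #2 = F3 84 9E AA.
Offset 8: leading byte 0xE7 = 11100111 → 3-byte char #3 = E7 A5 A6.
Offset 11: leading byte 0xF2 = 11110010 → 4-byte char #4 = F2 BB 8C BC.
Offset 15: leading byte 0x66 = 01100110 → 1-byte char #5 = 66.
Offset 16: leading byte 0x20 = 00100000 → 1-byte char #6 = 20.
Offset 17: leading byte 0xF0 = 11110000 → 4-byte char #7 = F0 A0 9B 8F.
Leading byte 0xF0 = 11110000 matches 11110xxx → 4-byte sequence.
Byte 1: 0xF0 = 11110000, payload 000 (3 bits).
Byte 2: 0xA0 = 10100000 (10xxxxxx ✓), payload 100000.
Byte 3: 0x9B = 10011011 (10xxxxxx ✓), payload 011011.
Byte 4: 0x8F = 10001111 (10xxxxxx ✓), payload 001111.
Concatenate: 000100000011011001111 = 0x206CF (21 bits → U+206CF).

U+206CF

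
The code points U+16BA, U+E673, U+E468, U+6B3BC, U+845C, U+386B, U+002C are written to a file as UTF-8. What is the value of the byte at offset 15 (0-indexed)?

0x9C

U+16BA → 3-byte form E1 9A BA at offsets 0–2.
U+E673 → 3-byte form EE 99 B3 at offsets 3–5.
U+E468 → 3-byte form EE 91 A8 at offsets 6–8.
U+6B3BC → 4-byte form F1 AB 8E BC at offsets 9–12.
U+845C → 3-byte form E8 91 9C at offsets 13–15.
Offset 15 falls in char 5's range; it's byte 3 of E8 91 9C = 0x9C.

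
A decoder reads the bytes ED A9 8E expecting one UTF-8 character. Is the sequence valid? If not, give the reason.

Structurally a 3-byte sequence; payload = 0xDA4E.
But 0xDA4E is in U+D800–U+DFFF, the surrogate range. Surrogates are not Unicode scalar values and are forbidden in UTF-8.

invalid (encodes a surrogate (U+D800–U+DFFF))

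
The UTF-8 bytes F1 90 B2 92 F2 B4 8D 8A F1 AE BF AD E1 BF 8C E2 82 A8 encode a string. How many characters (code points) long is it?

Byte at offset 0: 0xF1 = 11110001 → 4-byte char (#1). Advance 4.
Byte at offset 4: 0xF2 = 11110010 → 4-byte char (#2). Advance 4.
Byte at offset 8: 0xF1 = 11110001 → 4-byte char (#3). Advance 4.
Byte at offset 12: 0xE1 = 11100001 → 3-byte char (#4). Advance 3.
Byte at offset 15: 0xE2 = 11100010 → 3-byte char (#5). Advance 3.
Reached end at offset 18 after 5 code points.

5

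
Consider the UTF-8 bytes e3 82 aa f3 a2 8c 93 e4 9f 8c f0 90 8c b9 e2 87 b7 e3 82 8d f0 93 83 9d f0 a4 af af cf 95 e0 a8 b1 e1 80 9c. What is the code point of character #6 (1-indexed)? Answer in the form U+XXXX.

U+308D

Offset 0: leading byte 0xE3 = 11100011 → 3-byte char #1 = E3 82 AA.
Offset 3: leading byte 0xF3 = 11110011 → 4-byte char #2 = F3 A2 8C 93.
Offset 7: leading byte 0xE4 = 11100100 → 3-byte char #3 = E4 9F 8C.
Offset 10: leading byte 0xF0 = 11110000 → 4-byte char #4 = F0 90 8C B9.
Offset 14: leading byte 0xE2 = 11100010 → 3-byte char #5 = E2 87 B7.
Offset 17: leading byte 0xE3 = 11100011 → 3-byte char #6 = E3 82 8D.
Leading byte 0xE3 = 11100011 matches 1110xxxx → 3-byte sequence.
Byte 1: 0xE3 = 11100011, payload 0011 (4 bits).
Byte 2: 0x82 = 10000010 (10xxxxxx ✓), payload 000010.
Byte 3: 0x8D = 10001101 (10xxxxxx ✓), payload 001101.
Concatenate: 0011000010001101 = 0x308D (16 bits → U+308D).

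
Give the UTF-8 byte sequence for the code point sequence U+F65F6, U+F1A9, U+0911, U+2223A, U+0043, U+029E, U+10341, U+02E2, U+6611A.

F3 B6 97 B6 EF 86 A9 E0 A4 91 F0 A2 88 BA 43 CA 9E F0 90 8D 81 CB A2 F1 A6 84 9A

U+F65F6: 4-byte form → F3 B6 97 B6.
U+F1A9: 3-byte form → EF 86 A9.
U+0911: 3-byte form → E0 A4 91.
U+2223A: 4-byte form → F0 A2 88 BA.
U+0043: 1-byte form → 43.
U+029E: 2-byte form → CA 9E.
U+10341: 4-byte form → F0 90 8D 81.
U+02E2: 2-byte form → CB A2.
U+6611A: 4-byte form → F1 A6 84 9A.
Concatenated (27 bytes): F3 B6 97 B6 EF 86 A9 E0 A4 91 F0 A2 88 BA 43 CA 9E F0 90 8D 81 CB A2 F1 A6 84 9A.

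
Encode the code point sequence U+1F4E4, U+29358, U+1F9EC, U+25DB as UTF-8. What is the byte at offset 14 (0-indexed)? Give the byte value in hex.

0x9B

U+1F4E4 → 4-byte form F0 9F 93 A4 at offsets 0–3.
U+29358 → 4-byte form F0 A9 8D 98 at offsets 4–7.
U+1F9EC → 4-byte form F0 9F A7 AC at offsets 8–11.
U+25DB → 3-byte form E2 97 9B at offsets 12–14.
Offset 14 falls in char 4's range; it's byte 3 of E2 97 9B = 0x9B.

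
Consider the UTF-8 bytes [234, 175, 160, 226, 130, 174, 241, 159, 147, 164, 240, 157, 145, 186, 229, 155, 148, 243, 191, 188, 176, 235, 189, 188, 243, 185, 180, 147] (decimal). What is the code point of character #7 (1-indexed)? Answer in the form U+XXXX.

U+BF7C

Offset 0: leading byte 0xEA = 11101010 → 3-byte char #1 = EA AF A0.
Offset 3: leading byte 0xE2 = 11100010 → 3-byte char #2 = E2 82 AE.
Offset 6: leading byte 0xF1 = 11110001 → 4-byte char #3 = F1 9F 93 A4.
Offset 10: leading byte 0xF0 = 11110000 → 4-byte char #4 = F0 9D 91 BA.
Offset 14: leading byte 0xE5 = 11100101 → 3-byte char #5 = E5 9B 94.
Offset 17: leading byte 0xF3 = 11110011 → 4-byte char #6 = F3 BF BC B0.
Offset 21: leading byte 0xEB = 11101011 → 3-byte char #7 = EB BD BC.
Leading byte 0xEB = 11101011 matches 1110xxxx → 3-byte sequence.
Byte 1: 0xEB = 11101011, payload 1011 (4 bits).
Byte 2: 0xBD = 10111101 (10xxxxxx ✓), payload 111101.
Byte 3: 0xBC = 10111100 (10xxxxxx ✓), payload 111100.
Concatenate: 1011111101111100 = 0xBF7C (16 bits → U+BF7C).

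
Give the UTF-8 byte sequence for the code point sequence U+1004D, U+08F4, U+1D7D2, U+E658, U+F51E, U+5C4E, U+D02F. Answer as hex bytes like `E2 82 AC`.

F0 90 81 8D E0 A3 B4 F0 9D 9F 92 EE 99 98 EF 94 9E E5 B1 8E ED 80 AF

U+1004D: 4-byte form → F0 90 81 8D.
U+08F4: 3-byte form → E0 A3 B4.
U+1D7D2: 4-byte form → F0 9D 9F 92.
U+E658: 3-byte form → EE 99 98.
U+F51E: 3-byte form → EF 94 9E.
U+5C4E: 3-byte form → E5 B1 8E.
U+D02F: 3-byte form → ED 80 AF.
Concatenated (23 bytes): F0 90 81 8D E0 A3 B4 F0 9D 9F 92 EE 99 98 EF 94 9E E5 B1 8E ED 80 AF.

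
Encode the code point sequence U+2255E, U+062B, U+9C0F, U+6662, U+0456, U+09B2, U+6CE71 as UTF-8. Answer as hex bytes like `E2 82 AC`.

F0 A2 95 9E D8 AB E9 B0 8F E6 99 A2 D1 96 E0 A6 B2 F1 AC B9 B1

U+2255E: 4-byte form → F0 A2 95 9E.
U+062B: 2-byte form → D8 AB.
U+9C0F: 3-byte form → E9 B0 8F.
U+6662: 3-byte form → E6 99 A2.
U+0456: 2-byte form → D1 96.
U+09B2: 3-byte form → E0 A6 B2.
U+6CE71: 4-byte form → F1 AC B9 B1.
Concatenated (21 bytes): F0 A2 95 9E D8 AB E9 B0 8F E6 99 A2 D1 96 E0 A6 B2 F1 AC B9 B1.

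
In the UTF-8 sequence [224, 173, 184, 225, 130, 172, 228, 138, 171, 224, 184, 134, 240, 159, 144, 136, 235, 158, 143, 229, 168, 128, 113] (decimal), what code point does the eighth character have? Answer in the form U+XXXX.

Offset 0: leading byte 0xE0 = 11100000 → 3-byte char #1 = E0 AD B8.
Offset 3: leading byte 0xE1 = 11100001 → 3-byte char #2 = E1 82 AC.
Offset 6: leading byte 0xE4 = 11100100 → 3-byte char #3 = E4 8A AB.
Offset 9: leading byte 0xE0 = 11100000 → 3-byte char #4 = E0 B8 86.
Offset 12: leading byte 0xF0 = 11110000 → 4-byte char #5 = F0 9F 90 88.
Offset 16: leading byte 0xEB = 11101011 → 3-byte char #6 = EB 9E 8F.
Offset 19: leading byte 0xE5 = 11100101 → 3-byte char #7 = E5 A8 80.
Offset 22: leading byte 0x71 = 01110001 → 1-byte char #8 = 71.
Leading byte 0x71 = 01110001 matches 0xxxxxxx → 1-byte sequence.
Byte 1: 0x71 = 01110001, payload 1110001 (7 bits).
Concatenate: 1110001 = 0x71 (7 bits → U+0071).

U+0071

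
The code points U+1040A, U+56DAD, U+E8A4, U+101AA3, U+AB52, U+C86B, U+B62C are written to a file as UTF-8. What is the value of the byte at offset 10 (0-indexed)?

U+1040A → 4-byte form F0 90 90 8A at offsets 0–3.
U+56DAD → 4-byte form F1 96 B6 AD at offsets 4–7.
U+E8A4 → 3-byte form EE A2 A4 at offsets 8–10.
Offset 10 falls in char 3's range; it's byte 3 of EE A2 A4 = 0xA4.

0xA4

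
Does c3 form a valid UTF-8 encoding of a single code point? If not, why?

Leading byte 0xC3 = 11000011 → 2-byte form, but only 1 byte is present.

invalid (sequence truncated)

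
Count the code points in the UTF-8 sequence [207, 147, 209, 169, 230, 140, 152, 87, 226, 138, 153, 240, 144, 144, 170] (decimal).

Byte at offset 0: 0xCF = 11001111 → 2-byte char (#1). Advance 2.
Byte at offset 2: 0xD1 = 11010001 → 2-byte char (#2). Advance 2.
Byte at offset 4: 0xE6 = 11100110 → 3-byte char (#3). Advance 3.
Byte at offset 7: 0x57 = 01010111 → 1-byte char (#4). Advance 1.
Byte at offset 8: 0xE2 = 11100010 → 3-byte char (#5). Advance 3.
Byte at offset 11: 0xF0 = 11110000 → 4-byte char (#6). Advance 4.
Reached end at offset 15 after 6 code points.

6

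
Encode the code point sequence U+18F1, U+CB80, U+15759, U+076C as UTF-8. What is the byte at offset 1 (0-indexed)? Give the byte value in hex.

0xA3

U+18F1 → 3-byte form E1 A3 B1 at offsets 0–2.
Offset 1 falls in char 1's range; it's byte 2 of E1 A3 B1 = 0xA3.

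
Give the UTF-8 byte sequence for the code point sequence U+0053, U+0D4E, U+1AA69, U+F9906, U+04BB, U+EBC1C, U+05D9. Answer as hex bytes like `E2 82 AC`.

53 E0 B5 8E F0 9A A9 A9 F3 B9 A4 86 D2 BB F3 AB B0 9C D7 99

U+0053: 1-byte form → 53.
U+0D4E: 3-byte form → E0 B5 8E.
U+1AA69: 4-byte form → F0 9A A9 A9.
U+F9906: 4-byte form → F3 B9 A4 86.
U+04BB: 2-byte form → D2 BB.
U+EBC1C: 4-byte form → F3 AB B0 9C.
U+05D9: 2-byte form → D7 99.
Concatenated (20 bytes): 53 E0 B5 8E F0 9A A9 A9 F3 B9 A4 86 D2 BB F3 AB B0 9C D7 99.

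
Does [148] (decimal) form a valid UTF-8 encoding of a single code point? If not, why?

Byte 0x94 = 10010100 has the form 10xxxxxx — a continuation byte — but there is no preceding leading byte.

invalid (continuation byte with no leading byte)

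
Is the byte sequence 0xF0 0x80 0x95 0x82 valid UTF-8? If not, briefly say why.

Leading byte 0xF0 = 11110000 → 4-byte form.
Continuation bytes all match 10xxxxxx. Payload decodes to 0x542.
But 0x542 < 0x10000, the minimum for a 4-byte sequence — this is an overlong encoding.

invalid (overlong encoding)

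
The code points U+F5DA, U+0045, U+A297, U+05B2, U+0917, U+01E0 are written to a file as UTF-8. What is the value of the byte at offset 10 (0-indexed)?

U+F5DA → 3-byte form EF 97 9A at offsets 0–2.
U+0045 → 1-byte form 45 at offsets 3–3.
U+A297 → 3-byte form EA 8A 97 at offsets 4–6.
U+05B2 → 2-byte form D6 B2 at offsets 7–8.
U+0917 → 3-byte form E0 A4 97 at offsets 9–11.
Offset 10 falls in char 5's range; it's byte 2 of E0 A4 97 = 0xA4.

0xA4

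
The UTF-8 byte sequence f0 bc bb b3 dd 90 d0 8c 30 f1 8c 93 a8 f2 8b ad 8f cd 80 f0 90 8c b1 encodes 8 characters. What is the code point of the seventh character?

Offset 0: leading byte 0xF0 = 11110000 → 4-byte char #1 = F0 BC BB B3.
Offset 4: leading byte 0xDD = 11011101 → 2-byte char #2 = DD 90.
Offset 6: leading byte 0xD0 = 11010000 → 2-byte char #3 = D0 8C.
Offset 8: leading byte 0x30 = 00110000 → 1-byte char #4 = 30.
Offset 9: leading byte 0xF1 = 11110001 → 4-byte char #5 = F1 8C 93 A8.
Offset 13: leading byte 0xF2 = 11110010 → 4-byte char #6 = F2 8B AD 8F.
Offset 17: leading byte 0xCD = 11001101 → 2-byte char #7 = CD 80.
Leading byte 0xCD = 11001101 matches 110xxxxx → 2-byte sequence.
Byte 1: 0xCD = 11001101, payload 01101 (5 bits).
Byte 2: 0x80 = 10000000 (10xxxxxx ✓), payload 000000.
Concatenate: 01101000000 = 0x340 (11 bits → U+0340).

U+0340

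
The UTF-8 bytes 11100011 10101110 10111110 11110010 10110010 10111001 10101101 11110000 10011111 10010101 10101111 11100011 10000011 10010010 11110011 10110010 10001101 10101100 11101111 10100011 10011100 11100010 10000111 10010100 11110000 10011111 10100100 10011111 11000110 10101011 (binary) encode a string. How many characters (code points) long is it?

Byte at offset 0: 0xE3 = 11100011 → 3-byte char (#1). Advance 3.
Byte at offset 3: 0xF2 = 11110010 → 4-byte char (#2). Advance 4.
Byte at offset 7: 0xF0 = 11110000 → 4-byte char (#3). Advance 4.
Byte at offset 11: 0xE3 = 11100011 → 3-byte char (#4). Advance 3.
Byte at offset 14: 0xF3 = 11110011 → 4-byte char (#5). Advance 4.
Byte at offset 18: 0xEF = 11101111 → 3-byte char (#6). Advance 3.
Byte at offset 21: 0xE2 = 11100010 → 3-byte char (#7). Advance 3.
Byte at offset 24: 0xF0 = 11110000 → 4-byte char (#8). Advance 4.
Byte at offset 28: 0xC6 = 11000110 → 2-byte char (#9). Advance 2.
Reached end at offset 30 after 9 code points.

9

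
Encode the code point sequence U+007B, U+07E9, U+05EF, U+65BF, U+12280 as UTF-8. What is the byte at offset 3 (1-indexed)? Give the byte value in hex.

1-indexed offset 3 is 0-indexed offset 2.
U+007B → 1-byte form 7B at offsets 0–0.
U+07E9 → 2-byte form DF A9 at offsets 1–2.
Offset 2 falls in char 2's range; it's byte 2 of DF A9 = 0xA9.

0xA9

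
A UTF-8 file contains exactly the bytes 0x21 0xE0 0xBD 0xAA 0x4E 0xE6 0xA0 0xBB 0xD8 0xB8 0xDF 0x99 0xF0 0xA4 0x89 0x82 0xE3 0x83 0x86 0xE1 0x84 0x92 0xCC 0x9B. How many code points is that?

10

Byte at offset 0: 0x21 = 00100001 → 1-byte char (#1). Advance 1.
Byte at offset 1: 0xE0 = 11100000 → 3-byte char (#2). Advance 3.
Byte at offset 4: 0x4E = 01001110 → 1-byte char (#3). Advance 1.
Byte at offset 5: 0xE6 = 11100110 → 3-byte char (#4). Advance 3.
Byte at offset 8: 0xD8 = 11011000 → 2-byte char (#5). Advance 2.
Byte at offset 10: 0xDF = 11011111 → 2-byte char (#6). Advance 2.
Byte at offset 12: 0xF0 = 11110000 → 4-byte char (#7). Advance 4.
Byte at offset 16: 0xE3 = 11100011 → 3-byte char (#8). Advance 3.
Byte at offset 19: 0xE1 = 11100001 → 3-byte char (#9). Advance 3.
Byte at offset 22: 0xCC = 11001100 → 2-byte char (#10). Advance 2.
Reached end at offset 24 after 10 code points.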